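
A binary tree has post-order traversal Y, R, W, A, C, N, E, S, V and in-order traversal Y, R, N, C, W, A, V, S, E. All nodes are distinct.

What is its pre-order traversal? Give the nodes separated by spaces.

The last element of post-order is the root; it splits in-order into left and right subtrees.
Root V: left subtree has 6 nodes {Y, R, N, C, W, A}, right has 2 {S, E}.
  Root N: left subtree has 2 nodes {Y, R}, right has 3 {C, W, A}.
    Root R: left subtree has 1 node {Y}, right has 0 { }.
    Root C: left subtree has 0 nodes { }, right has 2 {W, A}.
      Root A: left subtree has 1 node {W}, right has 0 { }.
  Root S: left subtree has 0 nodes { }, right has 1 {E}.

V N R Y C A W S E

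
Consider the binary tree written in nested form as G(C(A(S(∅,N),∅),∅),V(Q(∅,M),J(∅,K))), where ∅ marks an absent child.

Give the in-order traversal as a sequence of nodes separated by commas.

S, N, A, C, G, Q, M, V, J, K

In-order visits the left subtree, then the node, then the right subtree.
At G: go left to C.
  At C: go left to A.
    At A: go left to S.
      At S: no left child.
      Visit S.
      At S: go right to N.
        N is a leaf — visit N.
    Visit A.
    At A: no right child.
  Visit C.
  At C: no right child.
Visit G.
At G: go right to V.
  At V: go left to Q.
    At Q: no left child.
    Visit Q.
    At Q: go right to M.
      M is a leaf — visit M.
  Visit V.
  At V: go right to J.
    At J: no left child.
    Visit J.
    At J: go right to K.
      K is a leaf — visit K.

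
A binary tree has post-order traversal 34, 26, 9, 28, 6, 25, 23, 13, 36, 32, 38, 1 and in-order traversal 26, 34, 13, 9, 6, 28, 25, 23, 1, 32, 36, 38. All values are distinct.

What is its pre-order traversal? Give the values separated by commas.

1, 13, 26, 34, 23, 25, 6, 9, 28, 38, 32, 36

The last element of post-order is the root; it splits in-order into left and right subtrees.
Root 1: left subtree has 8 nodes {26, 34, 13, 9, 6, 28, 25, 23}, right has 3 {32, 36, 38}.
  Root 13: left subtree has 2 nodes {26, 34}, right has 5 {9, 6, 28, 25, 23}.
    Root 26: left subtree has 0 nodes { }, right has 1 {34}.
    Root 23: left subtree has 4 nodes {9, 6, 28, 25}, right has 0 { }.
      Root 25: left subtree has 3 nodes {9, 6, 28}, right has 0 { }.
        Root 6: left subtree has 1 node {9}, right has 1 {28}.
  Root 38: left subtree has 2 nodes {32, 36}, right has 0 { }.
    Root 32: left subtree has 0 nodes { }, right has 1 {36}.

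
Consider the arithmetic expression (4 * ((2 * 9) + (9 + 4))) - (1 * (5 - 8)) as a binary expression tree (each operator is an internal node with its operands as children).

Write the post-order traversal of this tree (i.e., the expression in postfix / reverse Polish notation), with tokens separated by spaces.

Post-order on an expression tree gives postfix notation: for each operator, emit left operand, right operand, then the operator.

4 2 9 * 9 4 + + * 1 5 8 - * -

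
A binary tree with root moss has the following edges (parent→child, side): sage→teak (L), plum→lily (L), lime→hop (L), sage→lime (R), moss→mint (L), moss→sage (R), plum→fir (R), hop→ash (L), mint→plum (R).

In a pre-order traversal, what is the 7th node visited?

teak

Pre-order visits the node, then its left subtree, then its right subtree.
Visit moss.
At moss: go left to mint.
  Visit mint.
  At mint: no left child.
  At mint: go right to plum.
    Visit plum.
    At plum: go left to lily.
      lily is a leaf — visit lily.
    At plum: go right to fir.
      fir is a leaf — visit fir.
At moss: go right to sage.
  Visit sage.
  At sage: go left to teak.
    teak is a leaf — visit teak.
  At sage: go right to lime.
    Visit lime.
    At lime: go left to hop.
      Visit hop.
      At hop: go left to ash.
        ash is a leaf — visit ash.
      At hop: no right child.
    At lime: no right child.
Full pre-order sequence: moss, mint, plum, lily, fir, sage, teak, lime, hop, ash.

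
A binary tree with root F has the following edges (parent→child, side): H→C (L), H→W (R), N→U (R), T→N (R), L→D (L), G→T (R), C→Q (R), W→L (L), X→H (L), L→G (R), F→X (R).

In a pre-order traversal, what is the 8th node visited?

D

Pre-order visits the node, then its left subtree, then its right subtree.
Visit F.
At F: no left child.
At F: go right to X.
  Visit X.
  At X: go left to H.
    Visit H.
    At H: go left to C.
      Visit C.
      At C: no left child.
      At C: go right to Q.
        Q is a leaf — visit Q.
    At H: go right to W.
      Visit W.
      At W: go left to L.
        Visit L.
        At L: go left to D.
          D is a leaf — visit D.
        At L: go right to G.
          Visit G.
          At G: no left child.
          At G: go right to T.
            Visit T.
            At T: no left child.
            At T: go right to N.
              Visit N.
              At N: no left child.
              At N: go right to U.
                U is a leaf — visit U.
      At W: no right child.
  At X: no right child.
Full pre-order sequence: F, X, H, C, Q, W, L, D, G, T, N, U.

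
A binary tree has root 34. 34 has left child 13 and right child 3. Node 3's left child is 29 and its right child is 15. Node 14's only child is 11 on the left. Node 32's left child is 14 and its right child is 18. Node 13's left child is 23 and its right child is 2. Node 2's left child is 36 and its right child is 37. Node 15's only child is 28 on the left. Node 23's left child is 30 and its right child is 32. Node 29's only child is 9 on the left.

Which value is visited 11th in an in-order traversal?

In-order visits the left subtree, then the node, then the right subtree.
At 34: go left to 13.
  At 13: go left to 23.
    At 23: go left to 30.
      30 is a leaf — visit 30.
    Visit 23.
    At 23: go right to 32.
      At 32: go left to 14.
        At 14: go left to 11.
          11 is a leaf — visit 11.
        Visit 14.
        At 14: no right child.
      Visit 32.
      At 32: go right to 18.
        18 is a leaf — visit 18.
  Visit 13.
  At 13: go right to 2.
    At 2: go left to 36.
      36 is a leaf — visit 36.
    Visit 2.
    At 2: go right to 37.
      37 is a leaf — visit 37.
Visit 34.
At 34: go right to 3.
  At 3: go left to 29.
    At 29: go left to 9.
      9 is a leaf — visit 9.
    Visit 29.
    At 29: no right child.
  Visit 3.
  At 3: go right to 15.
    At 15: go left to 28.
      28 is a leaf — visit 28.
    Visit 15.
    At 15: no right child.
Full in-order sequence: 30, 23, 11, 14, 32, 18, 13, 36, 2, 37, 34, 9, 29, 3, 28, 15.

34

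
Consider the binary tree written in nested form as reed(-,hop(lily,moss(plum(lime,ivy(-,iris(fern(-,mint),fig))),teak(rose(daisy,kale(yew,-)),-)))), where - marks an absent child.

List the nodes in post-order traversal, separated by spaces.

Post-order visits the left subtree, then the right subtree, then the node.
At reed: no left child.
At reed: go right to hop.
  At hop: go left to lily.
    lily is a leaf — visit lily.
  At hop: go right to moss.
    At moss: go left to plum.
      At plum: go left to lime.
        lime is a leaf — visit lime.
      At plum: go right to ivy.
        At ivy: no left child.
        At ivy: go right to iris.
          At iris: go left to fern.
            At fern: no left child.
            At fern: go right to mint.
              mint is a leaf — visit mint.
            Visit fern.
          At iris: go right to fig.
            fig is a leaf — visit fig.
          Visit iris.
        Visit ivy.
      Visit plum.
    At moss: go right to teak.
      At teak: go left to rose.
        At rose: go left to daisy.
          daisy is a leaf — visit daisy.
        At rose: go right to kale.
          At kale: go left to yew.
            yew is a leaf — visit yew.
          At kale: no right child.
          Visit kale.
        Visit rose.
      At teak: no right child.
      Visit teak.
    Visit moss.
  Visit hop.
Visit reed.

lily lime mint fern fig iris ivy plum daisy yew kale rose teak moss hop reed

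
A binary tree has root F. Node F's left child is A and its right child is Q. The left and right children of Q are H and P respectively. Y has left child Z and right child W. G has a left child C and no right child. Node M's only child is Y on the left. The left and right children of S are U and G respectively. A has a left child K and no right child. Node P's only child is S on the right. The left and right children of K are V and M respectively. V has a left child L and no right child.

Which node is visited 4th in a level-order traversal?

Level-order visits nodes level by level from the root, left to right within each level.
Level 0: F
Level 1: A, Q
Level 2: K, H, P
Level 3: V, M, S
Level 4: L, Y, U, G
Level 5: Z, W, C
Full level-order sequence: F, A, Q, K, H, P, V, M, S, L, Y, U, G, Z, W, C.

K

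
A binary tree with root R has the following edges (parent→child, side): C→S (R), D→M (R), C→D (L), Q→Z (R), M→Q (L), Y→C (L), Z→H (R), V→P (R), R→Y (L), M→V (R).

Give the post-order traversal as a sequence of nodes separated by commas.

H, Z, Q, P, V, M, D, S, C, Y, R

Post-order visits the left subtree, then the right subtree, then the node.
At R: go left to Y.
  At Y: go left to C.
    At C: go left to D.
      At D: no left child.
      At D: go right to M.
        At M: go left to Q.
          At Q: no left child.
          At Q: go right to Z.
            At Z: no left child.
            At Z: go right to H.
              H is a leaf — visit H.
            Visit Z.
          Visit Q.
        At M: go right to V.
          At V: no left child.
          At V: go right to P.
            P is a leaf — visit P.
          Visit V.
        Visit M.
      Visit D.
    At C: go right to S.
      S is a leaf — visit S.
    Visit C.
  At Y: no right child.
  Visit Y.
At R: no right child.
Visit R.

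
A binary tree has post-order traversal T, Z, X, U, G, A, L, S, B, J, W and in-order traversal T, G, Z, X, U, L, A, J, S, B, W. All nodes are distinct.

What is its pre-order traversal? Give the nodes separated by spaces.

W J L G T U X Z A B S

The last element of post-order is the root; it splits in-order into left and right subtrees.
Root W: left subtree has 10 nodes {T, G, Z, X, U, L, A, J, S, B}, right has 0 { }.
  Root J: left subtree has 7 nodes {T, G, Z, X, U, L, A}, right has 2 {S, B}.
    Root L: left subtree has 5 nodes {T, G, Z, X, U}, right has 1 {A}.
      Root G: left subtree has 1 node {T}, right has 3 {Z, X, U}.
        Root U: left subtree has 2 nodes {Z, X}, right has 0 { }.
          Root X: left subtree has 1 node {Z}, right has 0 { }.
    Root B: left subtree has 1 node {S}, right has 0 { }.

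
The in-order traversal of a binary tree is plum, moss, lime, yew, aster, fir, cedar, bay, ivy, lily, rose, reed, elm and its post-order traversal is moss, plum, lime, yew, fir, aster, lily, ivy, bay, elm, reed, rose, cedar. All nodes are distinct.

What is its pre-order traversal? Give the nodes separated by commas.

The last element of post-order is the root; it splits in-order into left and right subtrees.
Root cedar: left subtree has 6 nodes {plum, moss, lime, yew, aster, fir}, right has 6 {bay, ivy, lily, rose, reed, elm}.
  Root aster: left subtree has 4 nodes {plum, moss, lime, yew}, right has 1 {fir}.
    Root yew: left subtree has 3 nodes {plum, moss, lime}, right has 0 { }.
      Root lime: left subtree has 2 nodes {plum, moss}, right has 0 { }.
        Root plum: left subtree has 0 nodes { }, right has 1 {moss}.
  Root rose: left subtree has 3 nodes {bay, ivy, lily}, right has 2 {reed, elm}.
    Root bay: left subtree has 0 nodes { }, right has 2 {ivy, lily}.
      Root ivy: left subtree has 0 nodes { }, right has 1 {lily}.
    Root reed: left subtree has 0 nodes { }, right has 1 {elm}.

cedar, aster, yew, lime, plum, moss, fir, rose, bay, ivy, lily, reed, elm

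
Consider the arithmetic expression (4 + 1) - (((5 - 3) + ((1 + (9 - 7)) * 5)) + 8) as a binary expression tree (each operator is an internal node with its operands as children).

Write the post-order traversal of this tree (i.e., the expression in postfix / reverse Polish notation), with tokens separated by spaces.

4 1 + 5 3 - 1 9 7 - + 5 * + 8 + -

Post-order on an expression tree gives postfix notation: for each operator, emit left operand, right operand, then the operator.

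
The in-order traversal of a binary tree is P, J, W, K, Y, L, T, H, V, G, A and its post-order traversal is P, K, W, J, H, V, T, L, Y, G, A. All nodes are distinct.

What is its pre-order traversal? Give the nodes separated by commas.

A, G, Y, J, P, W, K, L, T, V, H

The last element of post-order is the root; it splits in-order into left and right subtrees.
Root A: left subtree has 10 nodes {P, J, W, K, Y, L, T, H, V, G}, right has 0 { }.
  Root G: left subtree has 9 nodes {P, J, W, K, Y, L, T, H, V}, right has 0 { }.
    Root Y: left subtree has 4 nodes {P, J, W, K}, right has 4 {L, T, H, V}.
      Root J: left subtree has 1 node {P}, right has 2 {W, K}.
        Root W: left subtree has 0 nodes { }, right has 1 {K}.
      Root L: left subtree has 0 nodes { }, right has 3 {T, H, V}.
        Root T: left subtree has 0 nodes { }, right has 2 {H, V}.
          Root V: left subtree has 1 node {H}, right has 0 { }.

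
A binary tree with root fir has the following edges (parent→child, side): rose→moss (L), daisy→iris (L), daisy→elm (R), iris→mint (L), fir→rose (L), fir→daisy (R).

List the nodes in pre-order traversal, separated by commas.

fir, rose, moss, daisy, iris, mint, elm

Pre-order visits the node, then its left subtree, then its right subtree.
Visit fir.
At fir: go left to rose.
  Visit rose.
  At rose: go left to moss.
    moss is a leaf — visit moss.
  At rose: no right child.
At fir: go right to daisy.
  Visit daisy.
  At daisy: go left to iris.
    Visit iris.
    At iris: go left to mint.
      mint is a leaf — visit mint.
    At iris: no right child.
  At daisy: go right to elm.
    elm is a leaf — visit elm.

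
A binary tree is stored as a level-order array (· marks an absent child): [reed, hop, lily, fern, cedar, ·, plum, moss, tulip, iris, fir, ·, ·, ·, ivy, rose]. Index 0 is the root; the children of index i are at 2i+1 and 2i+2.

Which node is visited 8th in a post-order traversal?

Post-order visits the left subtree, then the right subtree, then the node.
At reed: go left to hop.
  At hop: go left to fern.
    At fern: go left to moss.
      At moss: go left to rose.
        rose is a leaf — visit rose.
      At moss: no right child.
      Visit moss.
    At fern: go right to tulip.
      tulip is a leaf — visit tulip.
    Visit fern.
  At hop: go right to cedar.
    At cedar: go left to iris.
      iris is a leaf — visit iris.
    At cedar: go right to fir.
      fir is a leaf — visit fir.
    Visit cedar.
  Visit hop.
At reed: go right to lily.
  At lily: no left child.
  At lily: go right to plum.
    At plum: no left child.
    At plum: go right to ivy.
      ivy is a leaf — visit ivy.
    Visit plum.
  Visit lily.
Visit reed.
Full post-order sequence: rose, moss, tulip, fern, iris, fir, cedar, hop, ivy, plum, lily, reed.

hop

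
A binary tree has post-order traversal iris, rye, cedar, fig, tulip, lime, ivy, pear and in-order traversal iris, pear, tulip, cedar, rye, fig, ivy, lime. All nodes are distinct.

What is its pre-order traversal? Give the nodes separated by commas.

pear, iris, ivy, tulip, fig, cedar, rye, lime

The last element of post-order is the root; it splits in-order into left and right subtrees.
Root pear: left subtree has 1 node {iris}, right has 6 {tulip, cedar, rye, fig, ivy, lime}.
  Root ivy: left subtree has 4 nodes {tulip, cedar, rye, fig}, right has 1 {lime}.
    Root tulip: left subtree has 0 nodes { }, right has 3 {cedar, rye, fig}.
      Root fig: left subtree has 2 nodes {cedar, rye}, right has 0 { }.
        Root cedar: left subtree has 0 nodes { }, right has 1 {rye}.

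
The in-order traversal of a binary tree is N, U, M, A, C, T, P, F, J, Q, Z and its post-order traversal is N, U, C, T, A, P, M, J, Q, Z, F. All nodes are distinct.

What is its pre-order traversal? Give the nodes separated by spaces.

F M U N P A T C Z Q J

The last element of post-order is the root; it splits in-order into left and right subtrees.
Root F: left subtree has 7 nodes {N, U, M, A, C, T, P}, right has 3 {J, Q, Z}.
  Root M: left subtree has 2 nodes {N, U}, right has 4 {A, C, T, P}.
    Root U: left subtree has 1 node {N}, right has 0 { }.
    Root P: left subtree has 3 nodes {A, C, T}, right has 0 { }.
      Root A: left subtree has 0 nodes { }, right has 2 {C, T}.
        Root T: left subtree has 1 node {C}, right has 0 { }.
  Root Z: left subtree has 2 nodes {J, Q}, right has 0 { }.
    Root Q: left subtree has 1 node {J}, right has 0 { }.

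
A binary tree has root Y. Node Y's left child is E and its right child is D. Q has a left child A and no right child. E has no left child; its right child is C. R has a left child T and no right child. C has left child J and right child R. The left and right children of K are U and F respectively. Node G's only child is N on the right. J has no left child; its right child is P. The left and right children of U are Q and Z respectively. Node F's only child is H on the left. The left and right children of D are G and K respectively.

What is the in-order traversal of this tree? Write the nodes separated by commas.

E, J, P, C, T, R, Y, G, N, D, A, Q, U, Z, K, H, F

In-order visits the left subtree, then the node, then the right subtree.
At Y: go left to E.
  At E: no left child.
  Visit E.
  At E: go right to C.
    At C: go left to J.
      At J: no left child.
      Visit J.
      At J: go right to P.
        P is a leaf — visit P.
    Visit C.
    At C: go right to R.
      At R: go left to T.
        T is a leaf — visit T.
      Visit R.
      At R: no right child.
Visit Y.
At Y: go right to D.
  At D: go left to G.
    At G: no left child.
    Visit G.
    At G: go right to N.
      N is a leaf — visit N.
  Visit D.
  At D: go right to K.
    At K: go left to U.
      At U: go left to Q.
        At Q: go left to A.
          A is a leaf — visit A.
        Visit Q.
        At Q: no right child.
      Visit U.
      At U: go right to Z.
        Z is a leaf — visit Z.
    Visit K.
    At K: go right to F.
      At F: go left to H.
        H is a leaf — visit H.
      Visit F.
      At F: no right child.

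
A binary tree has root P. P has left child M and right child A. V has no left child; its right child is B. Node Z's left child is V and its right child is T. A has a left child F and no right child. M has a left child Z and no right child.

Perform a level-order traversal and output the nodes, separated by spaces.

Level-order visits nodes level by level from the root, left to right within each level.
Level 0: P
Level 1: M, A
Level 2: Z, F
Level 3: V, T
Level 4: B

P M A Z F V T B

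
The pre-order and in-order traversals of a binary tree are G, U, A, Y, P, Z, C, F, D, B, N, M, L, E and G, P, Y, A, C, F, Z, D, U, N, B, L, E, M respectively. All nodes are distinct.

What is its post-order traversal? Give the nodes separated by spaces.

The first element of pre-order is the root; it splits in-order into left and right subtrees.
Root G: left subtree has 0 nodes { }, right has 13 {P, Y, A, C, F, Z, D, U, N, B, L, E, M}.
  Root U: left subtree has 7 nodes {P, Y, A, C, F, Z, D}, right has 5 {N, B, L, E, M}.
    Root A: left subtree has 2 nodes {P, Y}, right has 4 {C, F, Z, D}.
      Root Y: left subtree has 1 node {P}, right has 0 { }.
      Root Z: left subtree has 2 nodes {C, F}, right has 1 {D}.
        Root C: left subtree has 0 nodes { }, right has 1 {F}.
    Root B: left subtree has 1 node {N}, right has 3 {L, E, M}.
      Root M: left subtree has 2 nodes {L, E}, right has 0 { }.
        Root L: left subtree has 0 nodes { }, right has 1 {E}.

P Y F C D Z A N E L M B U G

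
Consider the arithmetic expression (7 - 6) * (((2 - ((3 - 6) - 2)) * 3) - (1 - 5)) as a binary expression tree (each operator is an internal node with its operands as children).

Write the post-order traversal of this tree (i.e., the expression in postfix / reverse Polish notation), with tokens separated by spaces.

7 6 - 2 3 6 - 2 - - 3 * 1 5 - - *

Post-order on an expression tree gives postfix notation: for each operator, emit left operand, right operand, then the operator.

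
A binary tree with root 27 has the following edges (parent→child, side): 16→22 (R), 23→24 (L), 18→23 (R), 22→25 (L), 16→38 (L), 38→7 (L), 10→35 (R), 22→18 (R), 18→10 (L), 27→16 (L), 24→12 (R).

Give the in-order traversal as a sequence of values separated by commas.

7, 38, 16, 25, 22, 10, 35, 18, 24, 12, 23, 27

In-order visits the left subtree, then the node, then the right subtree.
At 27: go left to 16.
  At 16: go left to 38.
    At 38: go left to 7.
      7 is a leaf — visit 7.
    Visit 38.
    At 38: no right child.
  Visit 16.
  At 16: go right to 22.
    At 22: go left to 25.
      25 is a leaf — visit 25.
    Visit 22.
    At 22: go right to 18.
      At 18: go left to 10.
        At 10: no left child.
        Visit 10.
        At 10: go right to 35.
          35 is a leaf — visit 35.
      Visit 18.
      At 18: go right to 23.
        At 23: go left to 24.
          At 24: no left child.
          Visit 24.
          At 24: go right to 12.
            12 is a leaf — visit 12.
        Visit 23.
        At 23: no right child.
Visit 27.
At 27: no right child.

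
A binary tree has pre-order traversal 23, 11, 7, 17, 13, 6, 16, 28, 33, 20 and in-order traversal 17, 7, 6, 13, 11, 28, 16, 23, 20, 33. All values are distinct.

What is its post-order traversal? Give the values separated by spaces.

17 6 13 7 28 16 11 20 33 23

The first element of pre-order is the root; it splits in-order into left and right subtrees.
Root 23: left subtree has 7 nodes {17, 7, 6, 13, 11, 28, 16}, right has 2 {20, 33}.
  Root 11: left subtree has 4 nodes {17, 7, 6, 13}, right has 2 {28, 16}.
    Root 7: left subtree has 1 node {17}, right has 2 {6, 13}.
      Root 13: left subtree has 1 node {6}, right has 0 { }.
    Root 16: left subtree has 1 node {28}, right has 0 { }.
  Root 33: left subtree has 1 node {20}, right has 0 { }.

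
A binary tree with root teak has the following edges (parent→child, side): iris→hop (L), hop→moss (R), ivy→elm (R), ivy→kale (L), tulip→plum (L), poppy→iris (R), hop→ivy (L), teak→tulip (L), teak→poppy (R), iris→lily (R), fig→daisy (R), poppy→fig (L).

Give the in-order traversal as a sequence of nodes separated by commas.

In-order visits the left subtree, then the node, then the right subtree.
At teak: go left to tulip.
  At tulip: go left to plum.
    plum is a leaf — visit plum.
  Visit tulip.
  At tulip: no right child.
Visit teak.
At teak: go right to poppy.
  At poppy: go left to fig.
    At fig: no left child.
    Visit fig.
    At fig: go right to daisy.
      daisy is a leaf — visit daisy.
  Visit poppy.
  At poppy: go right to iris.
    At iris: go left to hop.
      At hop: go left to ivy.
        At ivy: go left to kale.
          kale is a leaf — visit kale.
        Visit ivy.
        At ivy: go right to elm.
          elm is a leaf — visit elm.
      Visit hop.
      At hop: go right to moss.
        moss is a leaf — visit moss.
    Visit iris.
    At iris: go right to lily.
      lily is a leaf — visit lily.

plum, tulip, teak, fig, daisy, poppy, kale, ivy, elm, hop, moss, iris, lily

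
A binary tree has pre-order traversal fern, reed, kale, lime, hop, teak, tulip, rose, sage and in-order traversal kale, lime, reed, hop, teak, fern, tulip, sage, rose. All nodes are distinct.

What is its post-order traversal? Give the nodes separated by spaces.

lime kale teak hop reed sage rose tulip fern

The first element of pre-order is the root; it splits in-order into left and right subtrees.
Root fern: left subtree has 5 nodes {kale, lime, reed, hop, teak}, right has 3 {tulip, sage, rose}.
  Root reed: left subtree has 2 nodes {kale, lime}, right has 2 {hop, teak}.
    Root kale: left subtree has 0 nodes { }, right has 1 {lime}.
    Root hop: left subtree has 0 nodes { }, right has 1 {teak}.
  Root tulip: left subtree has 0 nodes { }, right has 2 {sage, rose}.
    Root rose: left subtree has 1 node {sage}, right has 0 { }.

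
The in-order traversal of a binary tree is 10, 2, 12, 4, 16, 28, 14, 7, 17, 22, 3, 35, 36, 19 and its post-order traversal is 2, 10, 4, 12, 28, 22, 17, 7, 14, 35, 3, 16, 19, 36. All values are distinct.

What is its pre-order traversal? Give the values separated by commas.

The last element of post-order is the root; it splits in-order into left and right subtrees.
Root 36: left subtree has 12 nodes {10, 2, 12, 4, 16, 28, 14, 7, 17, 22, 3, 35}, right has 1 {19}.
  Root 16: left subtree has 4 nodes {10, 2, 12, 4}, right has 7 {28, 14, 7, 17, 22, 3, 35}.
    Root 12: left subtree has 2 nodes {10, 2}, right has 1 {4}.
      Root 10: left subtree has 0 nodes { }, right has 1 {2}.
    Root 3: left subtree has 5 nodes {28, 14, 7, 17, 22}, right has 1 {35}.
      Root 14: left subtree has 1 node {28}, right has 3 {7, 17, 22}.
        Root 7: left subtree has 0 nodes { }, right has 2 {17, 22}.
          Root 17: left subtree has 0 nodes { }, right has 1 {22}.

36, 16, 12, 10, 2, 4, 3, 14, 28, 7, 17, 22, 35, 19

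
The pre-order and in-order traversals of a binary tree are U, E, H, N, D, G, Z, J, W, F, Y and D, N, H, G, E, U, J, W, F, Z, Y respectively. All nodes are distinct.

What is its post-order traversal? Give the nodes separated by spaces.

D N G H E F W J Y Z U

The first element of pre-order is the root; it splits in-order into left and right subtrees.
Root U: left subtree has 5 nodes {D, N, H, G, E}, right has 5 {J, W, F, Z, Y}.
  Root E: left subtree has 4 nodes {D, N, H, G}, right has 0 { }.
    Root H: left subtree has 2 nodes {D, N}, right has 1 {G}.
      Root N: left subtree has 1 node {D}, right has 0 { }.
  Root Z: left subtree has 3 nodes {J, W, F}, right has 1 {Y}.
    Root J: left subtree has 0 nodes { }, right has 2 {W, F}.
      Root W: left subtree has 0 nodes { }, right has 1 {F}.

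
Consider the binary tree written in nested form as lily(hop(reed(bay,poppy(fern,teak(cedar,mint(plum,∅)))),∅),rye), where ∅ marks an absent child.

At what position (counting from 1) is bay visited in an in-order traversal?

In-order visits the left subtree, then the node, then the right subtree.
At lily: go left to hop.
  At hop: go left to reed.
    At reed: go left to bay.
      bay is a leaf — visit bay.
    Visit reed.
    At reed: go right to poppy.
      At poppy: go left to fern.
        fern is a leaf — visit fern.
      Visit poppy.
      At poppy: go right to teak.
        At teak: go left to cedar.
          cedar is a leaf — visit cedar.
        Visit teak.
        At teak: go right to mint.
          At mint: go left to plum.
            plum is a leaf — visit plum.
          Visit mint.
          At mint: no right child.
  Visit hop.
  At hop: no right child.
Visit lily.
At lily: go right to rye.
  rye is a leaf — visit rye.
Full in-order sequence: bay, reed, fern, poppy, cedar, teak, plum, mint, hop, lily, rye.

1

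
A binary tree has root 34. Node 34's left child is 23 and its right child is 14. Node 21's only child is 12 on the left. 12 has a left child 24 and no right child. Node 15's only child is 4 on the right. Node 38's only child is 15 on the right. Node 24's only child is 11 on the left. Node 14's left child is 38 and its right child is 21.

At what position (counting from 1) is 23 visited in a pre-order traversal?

2

Pre-order visits the node, then its left subtree, then its right subtree.
Visit 34.
At 34: go left to 23.
  23 is a leaf — visit 23.
At 34: go right to 14.
  Visit 14.
  At 14: go left to 38.
    Visit 38.
    At 38: no left child.
    At 38: go right to 15.
      Visit 15.
      At 15: no left child.
      At 15: go right to 4.
        4 is a leaf — visit 4.
  At 14: go right to 21.
    Visit 21.
    At 21: go left to 12.
      Visit 12.
      At 12: go left to 24.
        Visit 24.
        At 24: go left to 11.
          11 is a leaf — visit 11.
        At 24: no right child.
      At 12: no right child.
    At 21: no right child.
Full pre-order sequence: 34, 23, 14, 38, 15, 4, 21, 12, 24, 11.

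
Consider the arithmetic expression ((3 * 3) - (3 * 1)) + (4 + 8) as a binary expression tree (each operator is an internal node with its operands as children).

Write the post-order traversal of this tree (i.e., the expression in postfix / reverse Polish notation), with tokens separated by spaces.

Post-order on an expression tree gives postfix notation: for each operator, emit left operand, right operand, then the operator.

3 3 * 3 1 * - 4 8 + +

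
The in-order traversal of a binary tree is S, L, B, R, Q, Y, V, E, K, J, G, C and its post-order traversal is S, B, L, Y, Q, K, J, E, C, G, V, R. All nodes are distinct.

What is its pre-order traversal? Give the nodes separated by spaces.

The last element of post-order is the root; it splits in-order into left and right subtrees.
Root R: left subtree has 3 nodes {S, L, B}, right has 8 {Q, Y, V, E, K, J, G, C}.
  Root L: left subtree has 1 node {S}, right has 1 {B}.
  Root V: left subtree has 2 nodes {Q, Y}, right has 5 {E, K, J, G, C}.
    Root Q: left subtree has 0 nodes { }, right has 1 {Y}.
    Root G: left subtree has 3 nodes {E, K, J}, right has 1 {C}.
      Root E: left subtree has 0 nodes { }, right has 2 {K, J}.
        Root J: left subtree has 1 node {K}, right has 0 { }.

R L S B V Q Y G E J K C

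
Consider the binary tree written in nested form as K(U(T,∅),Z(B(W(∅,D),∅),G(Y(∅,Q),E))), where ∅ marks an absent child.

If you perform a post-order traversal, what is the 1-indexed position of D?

Post-order visits the left subtree, then the right subtree, then the node.
At K: go left to U.
  At U: go left to T.
    T is a leaf — visit T.
  At U: no right child.
  Visit U.
At K: go right to Z.
  At Z: go left to B.
    At B: go left to W.
      At W: no left child.
      At W: go right to D.
        D is a leaf — visit D.
      Visit W.
    At B: no right child.
    Visit B.
  At Z: go right to G.
    At G: go left to Y.
      At Y: no left child.
      At Y: go right to Q.
        Q is a leaf — visit Q.
      Visit Y.
    At G: go right to E.
      E is a leaf — visit E.
    Visit G.
  Visit Z.
Visit K.
Full post-order sequence: T, U, D, W, B, Q, Y, E, G, Z, K.

3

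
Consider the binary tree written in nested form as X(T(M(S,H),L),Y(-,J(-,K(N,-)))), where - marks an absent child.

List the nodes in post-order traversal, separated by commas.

Post-order visits the left subtree, then the right subtree, then the node.
At X: go left to T.
  At T: go left to M.
    At M: go left to S.
      S is a leaf — visit S.
    At M: go right to H.
      H is a leaf — visit H.
    Visit M.
  At T: go right to L.
    L is a leaf — visit L.
  Visit T.
At X: go right to Y.
  At Y: no left child.
  At Y: go right to J.
    At J: no left child.
    At J: go right to K.
      At K: go left to N.
        N is a leaf — visit N.
      At K: no right child.
      Visit K.
    Visit J.
  Visit Y.
Visit X.

S, H, M, L, T, N, K, J, Y, X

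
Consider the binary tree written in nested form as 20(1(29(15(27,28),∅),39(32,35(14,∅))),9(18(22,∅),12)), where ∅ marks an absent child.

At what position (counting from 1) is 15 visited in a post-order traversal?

3

Post-order visits the left subtree, then the right subtree, then the node.
At 20: go left to 1.
  At 1: go left to 29.
    At 29: go left to 15.
      At 15: go left to 27.
        27 is a leaf — visit 27.
      At 15: go right to 28.
        28 is a leaf — visit 28.
      Visit 15.
    At 29: no right child.
    Visit 29.
  At 1: go right to 39.
    At 39: go left to 32.
      32 is a leaf — visit 32.
    At 39: go right to 35.
      At 35: go left to 14.
        14 is a leaf — visit 14.
      At 35: no right child.
      Visit 35.
    Visit 39.
  Visit 1.
At 20: go right to 9.
  At 9: go left to 18.
    At 18: go left to 22.
      22 is a leaf — visit 22.
    At 18: no right child.
    Visit 18.
  At 9: go right to 12.
    12 is a leaf — visit 12.
  Visit 9.
Visit 20.
Full post-order sequence: 27, 28, 15, 29, 32, 14, 35, 39, 1, 22, 18, 12, 9, 20.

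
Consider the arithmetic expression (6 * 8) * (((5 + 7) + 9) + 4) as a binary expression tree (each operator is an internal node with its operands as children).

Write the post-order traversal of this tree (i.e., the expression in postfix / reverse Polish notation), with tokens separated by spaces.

6 8 * 5 7 + 9 + 4 + *

Post-order on an expression tree gives postfix notation: for each operator, emit left operand, right operand, then the operator.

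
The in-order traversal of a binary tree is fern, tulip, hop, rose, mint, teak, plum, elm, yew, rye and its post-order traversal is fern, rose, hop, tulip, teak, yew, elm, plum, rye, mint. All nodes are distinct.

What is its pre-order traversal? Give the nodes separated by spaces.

The last element of post-order is the root; it splits in-order into left and right subtrees.
Root mint: left subtree has 4 nodes {fern, tulip, hop, rose}, right has 5 {teak, plum, elm, yew, rye}.
  Root tulip: left subtree has 1 node {fern}, right has 2 {hop, rose}.
    Root hop: left subtree has 0 nodes { }, right has 1 {rose}.
  Root rye: left subtree has 4 nodes {teak, plum, elm, yew}, right has 0 { }.
    Root plum: left subtree has 1 node {teak}, right has 2 {elm, yew}.
      Root elm: left subtree has 0 nodes { }, right has 1 {yew}.

mint tulip fern hop rose rye plum teak elm yew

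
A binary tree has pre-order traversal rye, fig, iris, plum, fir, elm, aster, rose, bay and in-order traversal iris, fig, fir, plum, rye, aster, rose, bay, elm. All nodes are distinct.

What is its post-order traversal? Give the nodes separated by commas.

The first element of pre-order is the root; it splits in-order into left and right subtrees.
Root rye: left subtree has 4 nodes {iris, fig, fir, plum}, right has 4 {aster, rose, bay, elm}.
  Root fig: left subtree has 1 node {iris}, right has 2 {fir, plum}.
    Root plum: left subtree has 1 node {fir}, right has 0 { }.
  Root elm: left subtree has 3 nodes {aster, rose, bay}, right has 0 { }.
    Root aster: left subtree has 0 nodes { }, right has 2 {rose, bay}.
      Root rose: left subtree has 0 nodes { }, right has 1 {bay}.

iris, fir, plum, fig, bay, rose, aster, elm, rye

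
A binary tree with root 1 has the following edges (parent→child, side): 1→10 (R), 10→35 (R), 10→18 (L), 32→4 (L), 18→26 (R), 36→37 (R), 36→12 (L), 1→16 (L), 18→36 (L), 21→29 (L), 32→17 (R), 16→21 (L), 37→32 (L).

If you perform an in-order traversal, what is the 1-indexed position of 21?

2

In-order visits the left subtree, then the node, then the right subtree.
At 1: go left to 16.
  At 16: go left to 21.
    At 21: go left to 29.
      29 is a leaf — visit 29.
    Visit 21.
    At 21: no right child.
  Visit 16.
  At 16: no right child.
Visit 1.
At 1: go right to 10.
  At 10: go left to 18.
    At 18: go left to 36.
      At 36: go left to 12.
        12 is a leaf — visit 12.
      Visit 36.
      At 36: go right to 37.
        At 37: go left to 32.
          At 32: go left to 4.
            4 is a leaf — visit 4.
          Visit 32.
          At 32: go right to 17.
            17 is a leaf — visit 17.
        Visit 37.
        At 37: no right child.
    Visit 18.
    At 18: go right to 26.
      26 is a leaf — visit 26.
  Visit 10.
  At 10: go right to 35.
    35 is a leaf — visit 35.
Full in-order sequence: 29, 21, 16, 1, 12, 36, 4, 32, 17, 37, 18, 26, 10, 35.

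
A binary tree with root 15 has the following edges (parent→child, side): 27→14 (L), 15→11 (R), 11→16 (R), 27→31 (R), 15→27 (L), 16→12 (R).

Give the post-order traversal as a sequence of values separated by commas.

Post-order visits the left subtree, then the right subtree, then the node.
At 15: go left to 27.
  At 27: go left to 14.
    14 is a leaf — visit 14.
  At 27: go right to 31.
    31 is a leaf — visit 31.
  Visit 27.
At 15: go right to 11.
  At 11: no left child.
  At 11: go right to 16.
    At 16: no left child.
    At 16: go right to 12.
      12 is a leaf — visit 12.
    Visit 16.
  Visit 11.
Visit 15.

14, 31, 27, 12, 16, 11, 15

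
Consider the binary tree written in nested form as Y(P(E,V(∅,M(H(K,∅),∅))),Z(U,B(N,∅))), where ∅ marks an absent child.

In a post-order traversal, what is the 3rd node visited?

Post-order visits the left subtree, then the right subtree, then the node.
At Y: go left to P.
  At P: go left to E.
    E is a leaf — visit E.
  At P: go right to V.
    At V: no left child.
    At V: go right to M.
      At M: go left to H.
        At H: go left to K.
          K is a leaf — visit K.
        At H: no right child.
        Visit H.
      At M: no right child.
      Visit M.
    Visit V.
  Visit P.
At Y: go right to Z.
  At Z: go left to U.
    U is a leaf — visit U.
  At Z: go right to B.
    At B: go left to N.
      N is a leaf — visit N.
    At B: no right child.
    Visit B.
  Visit Z.
Visit Y.
Full post-order sequence: E, K, H, M, V, P, U, N, B, Z, Y.

H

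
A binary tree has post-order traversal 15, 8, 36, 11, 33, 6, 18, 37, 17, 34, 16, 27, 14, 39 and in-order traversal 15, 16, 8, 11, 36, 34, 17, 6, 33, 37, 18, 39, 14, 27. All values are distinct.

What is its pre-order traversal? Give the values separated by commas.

The last element of post-order is the root; it splits in-order into left and right subtrees.
Root 39: left subtree has 11 nodes {15, 16, 8, 11, 36, 34, 17, 6, 33, 37, 18}, right has 2 {14, 27}.
  Root 16: left subtree has 1 node {15}, right has 9 {8, 11, 36, 34, 17, 6, 33, 37, 18}.
    Root 34: left subtree has 3 nodes {8, 11, 36}, right has 5 {17, 6, 33, 37, 18}.
      Root 11: left subtree has 1 node {8}, right has 1 {36}.
      Root 17: left subtree has 0 nodes { }, right has 4 {6, 33, 37, 18}.
        Root 37: left subtree has 2 nodes {6, 33}, right has 1 {18}.
          Root 6: left subtree has 0 nodes { }, right has 1 {33}.
  Root 14: left subtree has 0 nodes { }, right has 1 {27}.

39, 16, 15, 34, 11, 8, 36, 17, 37, 6, 33, 18, 14, 27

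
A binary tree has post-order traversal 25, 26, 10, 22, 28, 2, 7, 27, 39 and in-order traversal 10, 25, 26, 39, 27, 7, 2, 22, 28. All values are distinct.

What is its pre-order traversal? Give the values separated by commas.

The last element of post-order is the root; it splits in-order into left and right subtrees.
Root 39: left subtree has 3 nodes {10, 25, 26}, right has 5 {27, 7, 2, 22, 28}.
  Root 10: left subtree has 0 nodes { }, right has 2 {25, 26}.
    Root 26: left subtree has 1 node {25}, right has 0 { }.
  Root 27: left subtree has 0 nodes { }, right has 4 {7, 2, 22, 28}.
    Root 7: left subtree has 0 nodes { }, right has 3 {2, 22, 28}.
      Root 2: left subtree has 0 nodes { }, right has 2 {22, 28}.
        Root 28: left subtree has 1 node {22}, right has 0 { }.

39, 10, 26, 25, 27, 7, 2, 28, 22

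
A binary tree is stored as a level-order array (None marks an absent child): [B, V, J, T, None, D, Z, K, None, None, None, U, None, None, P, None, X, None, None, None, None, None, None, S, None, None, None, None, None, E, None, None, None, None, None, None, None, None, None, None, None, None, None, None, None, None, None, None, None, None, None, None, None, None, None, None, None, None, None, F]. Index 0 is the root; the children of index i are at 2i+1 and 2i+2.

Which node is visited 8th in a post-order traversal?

F

Post-order visits the left subtree, then the right subtree, then the node.
At B: go left to V.
  At V: go left to T.
    At T: go left to K.
      At K: no left child.
      At K: go right to X.
        X is a leaf — visit X.
      Visit K.
    At T: no right child.
    Visit T.
  At V: no right child.
  Visit V.
At B: go right to J.
  At J: go left to D.
    At D: go left to U.
      At U: go left to S.
        S is a leaf — visit S.
      At U: no right child.
      Visit U.
    At D: no right child.
    Visit D.
  At J: go right to Z.
    At Z: no left child.
    At Z: go right to P.
      At P: go left to E.
        At E: go left to F.
          F is a leaf — visit F.
        At E: no right child.
        Visit E.
      At P: no right child.
      Visit P.
    Visit Z.
  Visit J.
Visit B.
Full post-order sequence: X, K, T, V, S, U, D, F, E, P, Z, J, B.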